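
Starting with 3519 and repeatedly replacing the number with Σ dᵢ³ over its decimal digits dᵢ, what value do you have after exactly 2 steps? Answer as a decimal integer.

3519 → 3³ + 5³ + 1³ + 9³ = 27 + 125 + 1 + 729 = 882
882 → 8³ + 8³ + 2³ = 512 + 512 + 8 = 1032

1032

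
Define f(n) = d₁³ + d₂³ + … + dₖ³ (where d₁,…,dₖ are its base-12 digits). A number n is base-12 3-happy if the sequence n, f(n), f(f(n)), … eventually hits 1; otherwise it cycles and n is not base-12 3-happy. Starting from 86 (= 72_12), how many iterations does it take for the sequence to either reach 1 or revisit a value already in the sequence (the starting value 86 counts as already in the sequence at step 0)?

86 = (7,2)_12 → 7³ + 2³ = 343 + 8 = 351
351 = (2,5,3)_12 → 2³ + 5³ + 3³ = 8 + 125 + 27 = 160
160 = (1,1,4)_12 → 1³ + 1³ + 4³ = 1 + 1 + 64 = 66
66 = (5,6)_12 → 5³ + 6³ = 125 + 216 = 341
341 = (2,4,5)_12 → 2³ + 4³ + 5³ = 8 + 64 + 125 = 197
197 = (1,4,5)_12 → 1³ + 4³ + 5³ = 1 + 64 + 125 = 190
190 = (1,3,10)_12 → 1³ + 3³ + 10³ = 1 + 27 + 1000 = 1028
1028 = (7,1,8)_12 → 7³ + 1³ + 8³ = 343 + 1 + 512 = 856
856 = (5,11,4)_12 → 5³ + 11³ + 4³ = 125 + 1331 + 64 = 1520
1520 = (10,6,8)_12 → 10³ + 6³ + 8³ = 1000 + 216 + 512 = 1728
1728 = (1,0,0,0)_12 → 1³ + 0³ + 0³ + 0³ = 1 + 0 + 0 + 0 = 1  — reached 1.
That took 11 steps.

11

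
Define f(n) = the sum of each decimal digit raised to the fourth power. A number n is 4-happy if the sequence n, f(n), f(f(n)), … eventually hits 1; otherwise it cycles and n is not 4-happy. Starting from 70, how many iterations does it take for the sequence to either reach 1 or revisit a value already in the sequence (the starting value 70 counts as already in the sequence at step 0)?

70 → 7⁴ + 0⁴ = 2401 + 0 = 2401
2401 → 2⁴ + 4⁴ + 0⁴ + 1⁴ = 16 + 256 + 0 + 1 = 273
273 → 2⁴ + 7⁴ + 3⁴ = 16 + 2401 + 81 = 2498
2498 → 2⁴ + 4⁴ + 9⁴ + 8⁴ = 16 + 256 + 6561 + 4096 = 10929
10929 → 1⁴ + 0⁴ + 9⁴ + 2⁴ + 9⁴ = 1 + 0 + 6561 + 16 + 6561 = 13139
13139 → 1⁴ + 3⁴ + 1⁴ + 3⁴ + 9⁴ = 1 + 81 + 1 + 81 + 6561 = 6725
6725 → 6⁴ + 7⁴ + 2⁴ + 5⁴ = 1296 + 2401 + 16 + 625 = 4338
4338 → 4⁴ + 3⁴ + 3⁴ + 8⁴ = 256 + 81 + 81 + 4096 = 4514
4514 → 4⁴ + 5⁴ + 1⁴ + 4⁴ = 256 + 625 + 1 + 256 = 1138
1138 → 1⁴ + 1⁴ + 3⁴ + 8⁴ = 1 + 1 + 81 + 4096 = 4179
4179 → 4⁴ + 1⁴ + 7⁴ + 9⁴ = 256 + 1 + 2401 + 6561 = 9219
9219 → 9⁴ + 2⁴ + 1⁴ + 9⁴ = 6561 + 16 + 1 + 6561 = 13139  — 13139 repeats.
That took 12 steps.

12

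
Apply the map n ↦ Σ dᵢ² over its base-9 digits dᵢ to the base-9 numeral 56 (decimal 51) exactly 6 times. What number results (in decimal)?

89

51 = (5,6)_9 → 5² + 6² = 25 + 36 = 61
61 = (6,7)_9 → 6² + 7² = 36 + 49 = 85
85 = (1,0,4)_9 → 1² + 0² + 4² = 1 + 0 + 16 = 17
17 = (1,8)_9 → 1² + 8² = 1 + 64 = 65
65 = (7,2)_9 → 7² + 2² = 49 + 4 = 53
53 = (5,8)_9 → 5² + 8² = 25 + 64 = 89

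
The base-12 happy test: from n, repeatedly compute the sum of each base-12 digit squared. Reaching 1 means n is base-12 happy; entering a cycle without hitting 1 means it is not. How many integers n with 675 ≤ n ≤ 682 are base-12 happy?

675: 675 → 89 → 74 → 40 → 25 → 5 → 25  — not base-12 happy
676: 676 → 96 → 64 → 41 → 34 → 104 → 128 → 164 → 66 → 61 → 26 → 8 → 64  — not base-12 happy
677: 677 → 105 → 145 → 2 → 4 → 16 → 17 → 26 → 8 → 64 → 41 → 34 → 104 → 128 → 164 → 66 → 61 → 26  — not base-12 happy
678: 678 → 116 → 145 → 2 → 4 → 16 → 17 → 26 → 8 → 64 → 41 → 34 → 104 → 128 → 164 → 66 → 61 → 26  — not base-12 happy
679: 679 → 129 → 181 → 11 → 121 → 101 → 89 → 74 → 40 → 25 → 5 → 25  — not base-12 happy
680: 680 → 144 → 1  — base-12 happy
681: 681 → 161 → 27 → 13 → 2 → 4 → 16 → 17 → 26 → 8 → 64 → 41 → 34 → 104 → 128 → 164 → 66 → 61 → 26  — not base-12 happy
682: 682 → 180 → 10 → 100 → 80 → 100  — not base-12 happy
base-12 happy: 680

1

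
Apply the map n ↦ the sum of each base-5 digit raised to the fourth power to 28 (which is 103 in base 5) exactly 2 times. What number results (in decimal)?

98

28 = (1,0,3)_5 → 1⁴ + 0⁴ + 3⁴ = 82
82 = (3,1,2)_5 → 3⁴ + 1⁴ + 2⁴ = 98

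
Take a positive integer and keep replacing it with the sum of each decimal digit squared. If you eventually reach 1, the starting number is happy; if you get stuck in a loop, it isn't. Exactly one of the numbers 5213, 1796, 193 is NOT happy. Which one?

5213

5213: 5213 → 39 → 90 → 81 → 65 → 61 → 37 → 58 → 89 → 145 → 42 → 20 → 4 → 16 → 37  — repeats 37 (not happy)
1796: 1796 → 167 → 86 → 100 → 1  — reaches 1 (happy)
193: 193 → 91 → 82 → 68 → 100 → 1  — reaches 1 (happy)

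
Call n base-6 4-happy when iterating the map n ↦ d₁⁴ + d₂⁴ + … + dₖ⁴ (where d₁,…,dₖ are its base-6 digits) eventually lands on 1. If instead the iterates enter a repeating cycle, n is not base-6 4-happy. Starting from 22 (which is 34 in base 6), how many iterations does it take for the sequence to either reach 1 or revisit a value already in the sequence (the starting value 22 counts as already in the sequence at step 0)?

12

22 = (3,4)_6 → 3⁴ + 4⁴ = 81 + 256 = 337
337 = (1,3,2,1)_6 → 1⁴ + 3⁴ + 2⁴ + 1⁴ = 1 + 81 + 16 + 1 = 99
99 = (2,4,3)_6 → 2⁴ + 4⁴ + 3⁴ = 16 + 256 + 81 = 353
353 = (1,3,4,5)_6 → 1⁴ + 3⁴ + 4⁴ + 5⁴ = 1 + 81 + 256 + 625 = 963
963 = (4,2,4,3)_6 → 4⁴ + 2⁴ + 4⁴ + 3⁴ = 256 + 16 + 256 + 81 = 609
609 = (2,4,5,3)_6 → 2⁴ + 4⁴ + 5⁴ + 3⁴ = 16 + 256 + 625 + 81 = 978
978 = (4,3,1,0)_6 → 4⁴ + 3⁴ + 1⁴ + 0⁴ = 256 + 81 + 1 + 0 = 338
338 = (1,3,2,2)_6 → 1⁴ + 3⁴ + 2⁴ + 2⁴ = 1 + 81 + 16 + 16 = 114
114 = (3,1,0)_6 → 3⁴ + 1⁴ + 0⁴ = 81 + 1 + 0 = 82
82 = (2,1,4)_6 → 2⁴ + 1⁴ + 4⁴ = 16 + 1 + 256 = 273
273 = (1,1,3,3)_6 → 1⁴ + 1⁴ + 3⁴ + 3⁴ = 1 + 1 + 81 + 81 = 164
164 = (4,3,2)_6 → 4⁴ + 3⁴ + 2⁴ = 256 + 81 + 16 = 353  — 353 repeats.
That took 12 steps.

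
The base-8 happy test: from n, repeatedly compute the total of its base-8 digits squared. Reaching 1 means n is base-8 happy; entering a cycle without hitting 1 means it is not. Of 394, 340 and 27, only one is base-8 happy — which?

394: 394 → 41 → 26 → 13 → 26  — repeats 26 (not base-8 happy)
340: 340 → 45 → 50 → 40 → 25 → 10 → 5 → 25  — repeats 25 (not base-8 happy)
27: 27 → 18 → 8 → 1  — reaches 1 (base-8 happy)

27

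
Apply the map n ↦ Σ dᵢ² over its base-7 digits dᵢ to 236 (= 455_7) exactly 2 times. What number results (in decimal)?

236 = (4,5,5)_7 → 4² + 5² + 5² = 16 + 25 + 25 = 66
66 = (1,2,3)_7 → 1² + 2² + 3² = 1 + 4 + 9 = 14

14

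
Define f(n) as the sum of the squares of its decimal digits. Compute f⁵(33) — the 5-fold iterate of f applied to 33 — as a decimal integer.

58

33 → 3² + 3² = 9 + 9 = 18
18 → 1² + 8² = 1 + 64 = 65
65 → 6² + 5² = 36 + 25 = 61
61 → 6² + 1² = 36 + 1 = 37
37 → 3² + 7² = 9 + 49 = 58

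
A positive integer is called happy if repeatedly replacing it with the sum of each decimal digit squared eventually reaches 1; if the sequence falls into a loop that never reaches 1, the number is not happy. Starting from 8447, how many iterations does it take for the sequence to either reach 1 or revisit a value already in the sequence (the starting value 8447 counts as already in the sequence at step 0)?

9

8447 → 8² + 4² + 4² + 7² = 145
145 → 1² + 4² + 5² = 42
42 → 4² + 2² = 20
20 → 2² + 0² = 4
4 → 4² = 16
16 → 1² + 6² = 37
37 → 3² + 7² = 58
58 → 5² + 8² = 89
89 → 8² + 9² = 145  — 145 repeats.
That took 9 steps.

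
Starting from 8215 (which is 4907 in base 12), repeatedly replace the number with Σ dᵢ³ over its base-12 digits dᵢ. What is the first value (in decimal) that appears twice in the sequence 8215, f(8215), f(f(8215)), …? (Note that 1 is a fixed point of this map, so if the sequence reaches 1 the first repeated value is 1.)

1136

8215 = (4,9,0,7)_12 → 1136
1136 = (7,10,8)_12 → 1855
1855 = (1,0,10,7)_12 → 1344
1344 = (9,4,0)_12 → 793
793 = (5,6,1)_12 → 342
342 = (2,4,6)_12 → 288
288 = (2,0,0)_12 → 8
8 = (8)_12 → 512
512 = (3,6,8)_12 → 755
755 = (5,2,11)_12 → 1464
1464 = (10,2,0)_12 → 1008
1008 = (7,0,0)_12 → 343
343 = (2,4,7)_12 → 415
415 = (2,10,7)_12 → 1351
1351 = (9,4,7)_12 → 1136  — 1136 already appeared earlier.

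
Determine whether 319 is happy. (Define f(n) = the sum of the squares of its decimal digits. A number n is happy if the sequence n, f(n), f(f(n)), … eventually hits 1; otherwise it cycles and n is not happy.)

happy

319 → 3² + 1² + 9² = 91
91 → 9² + 1² = 82
82 → 8² + 2² = 68
68 → 6² + 8² = 100
100 → 1² + 0² + 0² = 1  — reached 1.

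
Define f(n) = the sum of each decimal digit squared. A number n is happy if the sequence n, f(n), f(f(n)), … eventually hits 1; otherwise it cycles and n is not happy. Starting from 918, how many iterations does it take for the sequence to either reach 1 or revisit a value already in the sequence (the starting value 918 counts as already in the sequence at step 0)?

15

918 → 9² + 1² + 8² = 146
146 → 1² + 4² + 6² = 53
53 → 5² + 3² = 34
34 → 3² + 4² = 25
25 → 2² + 5² = 29
29 → 2² + 9² = 85
85 → 8² + 5² = 89
89 → 8² + 9² = 145
145 → 1² + 4² + 5² = 42
42 → 4² + 2² = 20
20 → 2² + 0² = 4
4 → 4² = 16
16 → 1² + 6² = 37
37 → 3² + 7² = 58
58 → 5² + 8² = 89  — 89 repeats.
That took 15 steps.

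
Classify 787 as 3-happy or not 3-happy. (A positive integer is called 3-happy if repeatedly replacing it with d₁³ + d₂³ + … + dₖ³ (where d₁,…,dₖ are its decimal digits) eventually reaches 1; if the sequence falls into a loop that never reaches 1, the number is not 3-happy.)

3-happy

787 → 7³ + 8³ + 7³ = 343 + 512 + 343 = 1198
1198 → 1³ + 1³ + 9³ + 8³ = 1 + 1 + 729 + 512 = 1243
1243 → 1³ + 2³ + 4³ + 3³ = 1 + 8 + 64 + 27 = 100
100 → 1³ + 0³ + 0³ = 1 + 0 + 0 = 1  — reached 1.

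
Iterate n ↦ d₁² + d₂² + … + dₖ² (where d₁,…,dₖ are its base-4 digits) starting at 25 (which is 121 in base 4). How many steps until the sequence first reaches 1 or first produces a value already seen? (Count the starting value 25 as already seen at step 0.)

5

25 = (1,2,1)_4 → 1² + 2² + 1² = 1 + 4 + 1 = 6
6 = (1,2)_4 → 1² + 2² = 1 + 4 = 5
5 = (1,1)_4 → 1² + 1² = 1 + 1 = 2
2 = (2)_4 → 2² = 4
4 = (1,0)_4 → 1² + 0² = 1 + 0 = 1  — reached 1.
That took 5 steps.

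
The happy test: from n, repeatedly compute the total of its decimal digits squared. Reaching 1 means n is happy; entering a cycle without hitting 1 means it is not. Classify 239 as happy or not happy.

239 → 2² + 3² + 9² = 94
94 → 9² + 4² = 97
97 → 9² + 7² = 130
130 → 1² + 3² + 0² = 10
10 → 1² + 0² = 1  — reached 1.

happy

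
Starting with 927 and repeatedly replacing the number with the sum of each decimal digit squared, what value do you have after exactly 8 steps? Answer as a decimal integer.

145

927 → 134
134 → 26
26 → 40
40 → 16
16 → 37
37 → 58
58 → 89
89 → 145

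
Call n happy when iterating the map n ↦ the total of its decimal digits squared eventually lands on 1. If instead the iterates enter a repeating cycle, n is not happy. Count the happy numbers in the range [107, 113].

1

107: 107 → 50 → 25 → 29 → 85 → 89 → 145 → 42 → 20 → 4 → 16 → 37 → 58 → 89  — not happy
108: 108 → 65 → 61 → 37 → 58 → 89 → 145 → 42 → 20 → 4 → 16 → 37  — not happy
109: 109 → 82 → 68 → 100 → 1  — happy
110: 110 → 2 → 4 → 16 → 37 → 58 → 89 → 145 → 42 → 20 → 4  — not happy
111: 111 → 3 → 9 → 81 → 65 → 61 → 37 → 58 → 89 → 145 → 42 → 20 → 4 → 16 → 37  — not happy
112: 112 → 6 → 36 → 45 → 41 → 17 → 50 → 25 → 29 → 85 → 89 → 145 → 42 → 20 → 4 → 16 → 37 → 58 → 89  — not happy
113: 113 → 11 → 2 → 4 → 16 → 37 → 58 → 89 → 145 → 42 → 20 → 4  — not happy
happy: 109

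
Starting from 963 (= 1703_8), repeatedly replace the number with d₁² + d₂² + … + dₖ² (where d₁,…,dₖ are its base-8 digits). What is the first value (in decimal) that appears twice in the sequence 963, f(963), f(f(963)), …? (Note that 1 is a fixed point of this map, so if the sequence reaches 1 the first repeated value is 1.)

963 = (1,7,0,3)_8 → 1² + 7² + 0² + 3² = 59
59 = (7,3)_8 → 7² + 3² = 58
58 = (7,2)_8 → 7² + 2² = 53
53 = (6,5)_8 → 6² + 5² = 61
61 = (7,5)_8 → 7² + 5² = 74
74 = (1,1,2)_8 → 1² + 1² + 2² = 6
6 = (6)_8 → 6² = 36
36 = (4,4)_8 → 4² + 4² = 32
32 = (4,0)_8 → 4² + 0² = 16
16 = (2,0)_8 → 2² + 0² = 4
4 = (4)_8 → 4² = 16  — 16 already appeared earlier.

16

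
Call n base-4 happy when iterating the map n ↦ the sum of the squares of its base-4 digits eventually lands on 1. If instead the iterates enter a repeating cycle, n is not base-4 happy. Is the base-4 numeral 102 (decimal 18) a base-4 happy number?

base-4 happy

18 = (1,0,2)_4 → 1² + 0² + 2² = 5
5 = (1,1)_4 → 1² + 1² = 2
2 = (2)_4 → 2² = 4
4 = (1,0)_4 → 1² + 0² = 1  — reached 1.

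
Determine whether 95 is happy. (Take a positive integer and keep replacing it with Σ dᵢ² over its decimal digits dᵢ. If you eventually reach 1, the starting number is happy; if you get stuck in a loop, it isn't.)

95 → 9² + 5² = 81 + 25 = 106
106 → 1² + 0² + 6² = 1 + 0 + 36 = 37
37 → 3² + 7² = 9 + 49 = 58
58 → 5² + 8² = 25 + 64 = 89
89 → 8² + 9² = 64 + 81 = 145
145 → 1² + 4² + 5² = 1 + 16 + 25 = 42
42 → 4² + 2² = 16 + 4 = 20
20 → 2² + 0² = 4 + 0 = 4
4 → 4² = 16
16 → 1² + 6² = 1 + 36 = 37  — 37 already seen; the sequence cycles without reaching 1.

not happy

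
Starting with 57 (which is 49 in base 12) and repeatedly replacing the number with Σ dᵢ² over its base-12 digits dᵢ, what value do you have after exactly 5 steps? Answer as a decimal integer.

65

57 = (4,9)_12 → 97
97 = (8,1)_12 → 65
65 = (5,5)_12 → 50
50 = (4,2)_12 → 20
20 = (1,8)_12 → 65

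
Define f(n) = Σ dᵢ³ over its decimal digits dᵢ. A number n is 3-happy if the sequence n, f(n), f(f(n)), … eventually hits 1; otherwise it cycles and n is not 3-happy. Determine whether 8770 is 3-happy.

8770 → 8³ + 7³ + 7³ + 0³ = 1198
1198 → 1³ + 1³ + 9³ + 8³ = 1243
1243 → 1³ + 2³ + 4³ + 3³ = 100
100 → 1³ + 0³ + 0³ = 1  — reached 1.

3-happy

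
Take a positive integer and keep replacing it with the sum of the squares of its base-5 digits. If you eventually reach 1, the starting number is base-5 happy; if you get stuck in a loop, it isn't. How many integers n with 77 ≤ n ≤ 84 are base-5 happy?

77: 77 → 13 → 13  — not base-5 happy
78: 78 → 18 → 18  — not base-5 happy
79: 79 → 25 → 1  — base-5 happy
80: 80 → 10 → 4 → 16 → 10  — not base-5 happy
81: 81 → 11 → 5 → 1  — base-5 happy
82: 82 → 14 → 20 → 16 → 10 → 4 → 16  — not base-5 happy
83: 83 → 19 → 25 → 1  — base-5 happy
84: 84 → 26 → 2 → 4 → 16 → 10 → 4  — not base-5 happy
base-5 happy: 79, 81, 83

3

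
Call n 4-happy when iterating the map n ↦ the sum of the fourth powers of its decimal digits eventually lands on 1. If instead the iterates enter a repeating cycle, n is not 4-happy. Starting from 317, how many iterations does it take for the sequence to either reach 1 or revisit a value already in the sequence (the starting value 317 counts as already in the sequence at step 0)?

317 → 3⁴ + 1⁴ + 7⁴ = 81 + 1 + 2401 = 2483
2483 → 2⁴ + 4⁴ + 8⁴ + 3⁴ = 16 + 256 + 4096 + 81 = 4449
4449 → 4⁴ + 4⁴ + 4⁴ + 9⁴ = 256 + 256 + 256 + 6561 = 7329
7329 → 7⁴ + 3⁴ + 2⁴ + 9⁴ = 2401 + 81 + 16 + 6561 = 9059
9059 → 9⁴ + 0⁴ + 5⁴ + 9⁴ = 6561 + 0 + 625 + 6561 = 13747
13747 → 1⁴ + 3⁴ + 7⁴ + 4⁴ + 7⁴ = 1 + 81 + 2401 + 256 + 2401 = 5140
5140 → 5⁴ + 1⁴ + 4⁴ + 0⁴ = 625 + 1 + 256 + 0 = 882
882 → 8⁴ + 8⁴ + 2⁴ = 4096 + 4096 + 16 = 8208
8208 → 8⁴ + 2⁴ + 0⁴ + 8⁴ = 4096 + 16 + 0 + 4096 = 8208  — 8208 repeats.
That took 9 steps.

9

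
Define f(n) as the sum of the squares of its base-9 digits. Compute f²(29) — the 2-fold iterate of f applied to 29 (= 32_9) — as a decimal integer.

29 = (3,2)_9 → 3² + 2² = 13
13 = (1,4)_9 → 1² + 4² = 17

17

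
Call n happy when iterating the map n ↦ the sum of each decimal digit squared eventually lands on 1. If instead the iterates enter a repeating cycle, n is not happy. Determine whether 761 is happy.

761 → 86
86 → 100
100 → 1  — reached 1.

happy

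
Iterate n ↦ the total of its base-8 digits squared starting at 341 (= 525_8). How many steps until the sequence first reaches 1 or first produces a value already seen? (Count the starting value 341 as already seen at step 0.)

6

341 = (5,2,5)_8 → 54
54 = (6,6)_8 → 72
72 = (1,1,0)_8 → 2
2 = (2)_8 → 4
4 = (4)_8 → 16
16 = (2,0)_8 → 4  — 4 repeats.
That took 6 steps.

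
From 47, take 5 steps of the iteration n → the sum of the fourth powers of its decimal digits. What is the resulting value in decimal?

47 → 4⁴ + 7⁴ = 2657
2657 → 2⁴ + 6⁴ + 5⁴ + 7⁴ = 4338
4338 → 4⁴ + 3⁴ + 3⁴ + 8⁴ = 4514
4514 → 4⁴ + 5⁴ + 1⁴ + 4⁴ = 1138
1138 → 1⁴ + 1⁴ + 3⁴ + 8⁴ = 4179

4179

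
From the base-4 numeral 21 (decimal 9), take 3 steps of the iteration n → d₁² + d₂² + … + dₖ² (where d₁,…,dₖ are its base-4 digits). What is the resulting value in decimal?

4

9 = (2,1)_4 → 2² + 1² = 5
5 = (1,1)_4 → 1² + 1² = 2
2 = (2)_4 → 2² = 4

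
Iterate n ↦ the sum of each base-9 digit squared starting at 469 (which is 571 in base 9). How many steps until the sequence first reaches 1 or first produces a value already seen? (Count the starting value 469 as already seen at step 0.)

469 = (5,7,1)_9 → 5² + 7² + 1² = 75
75 = (8,3)_9 → 8² + 3² = 73
73 = (8,1)_9 → 8² + 1² = 65
65 = (7,2)_9 → 7² + 2² = 53
53 = (5,8)_9 → 5² + 8² = 89
89 = (1,0,8)_9 → 1² + 0² + 8² = 65  — 65 repeats.
That took 6 steps.

6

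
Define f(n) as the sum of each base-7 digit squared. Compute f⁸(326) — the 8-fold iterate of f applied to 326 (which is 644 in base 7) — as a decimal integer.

16

326 = (6,4,4)_7 → 6² + 4² + 4² = 36 + 16 + 16 = 68
68 = (1,2,5)_7 → 1² + 2² + 5² = 1 + 4 + 25 = 30
30 = (4,2)_7 → 4² + 2² = 16 + 4 = 20
20 = (2,6)_7 → 2² + 6² = 4 + 36 = 40
40 = (5,5)_7 → 5² + 5² = 25 + 25 = 50
50 = (1,0,1)_7 → 1² + 0² + 1² = 1 + 0 + 1 = 2
2 = (2)_7 → 2² = 4
4 = (4)_7 → 4² = 16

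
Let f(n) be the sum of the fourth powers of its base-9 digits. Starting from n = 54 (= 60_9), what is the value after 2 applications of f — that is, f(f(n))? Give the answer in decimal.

54 = (6,0)_9 → 6⁴ + 0⁴ = 1296 + 0 = 1296
1296 = (1,7,0,0)_9 → 1⁴ + 7⁴ + 0⁴ + 0⁴ = 1 + 2401 + 0 + 0 = 2402

2402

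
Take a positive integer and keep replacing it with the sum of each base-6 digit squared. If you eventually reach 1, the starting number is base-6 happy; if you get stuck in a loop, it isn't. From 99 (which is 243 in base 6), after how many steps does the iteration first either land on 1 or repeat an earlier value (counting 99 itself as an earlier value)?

99 = (2,4,3)_6 → 2² + 4² + 3² = 4 + 16 + 9 = 29
29 = (4,5)_6 → 4² + 5² = 16 + 25 = 41
41 = (1,0,5)_6 → 1² + 0² + 5² = 1 + 0 + 25 = 26
26 = (4,2)_6 → 4² + 2² = 16 + 4 = 20
20 = (3,2)_6 → 3² + 2² = 9 + 4 = 13
13 = (2,1)_6 → 2² + 1² = 4 + 1 = 5
5 = (5)_6 → 5² = 25
25 = (4,1)_6 → 4² + 1² = 16 + 1 = 17
17 = (2,5)_6 → 2² + 5² = 4 + 25 = 29  — 29 repeats.
That took 9 steps.

9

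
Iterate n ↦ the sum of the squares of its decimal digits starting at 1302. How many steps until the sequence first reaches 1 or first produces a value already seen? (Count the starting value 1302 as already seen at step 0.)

15

1302 → 1² + 3² + 0² + 2² = 1 + 9 + 0 + 4 = 14
14 → 1² + 4² = 1 + 16 = 17
17 → 1² + 7² = 1 + 49 = 50
50 → 5² + 0² = 25 + 0 = 25
25 → 2² + 5² = 4 + 25 = 29
29 → 2² + 9² = 4 + 81 = 85
85 → 8² + 5² = 64 + 25 = 89
89 → 8² + 9² = 64 + 81 = 145
145 → 1² + 4² + 5² = 1 + 16 + 25 = 42
42 → 4² + 2² = 16 + 4 = 20
20 → 2² + 0² = 4 + 0 = 4
4 → 4² = 16
16 → 1² + 6² = 1 + 36 = 37
37 → 3² + 7² = 9 + 49 = 58
58 → 5² + 8² = 25 + 64 = 89  — 89 repeats.
That took 15 steps.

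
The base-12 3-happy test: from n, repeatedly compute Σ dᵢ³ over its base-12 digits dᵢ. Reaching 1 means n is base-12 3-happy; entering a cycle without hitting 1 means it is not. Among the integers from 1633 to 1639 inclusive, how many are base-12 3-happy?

5

1633: 1633 → 1396 → 1305 → 1458 → 1217 → 762 → 368 → 736 → 190 → 1028 → 856 → 1520 → 1728 → 1  (reaches 1)
1634: 1634 → 1403 → 2572 → 1190 → 547 → 1099 → 1029 → 1073 → 593 → 190 → 1028 → 856 → 1520 → 1728 → 1  (reaches 1)
1635: 1635 → 1422 → 1945 → 219 → 244 → 577 → 65 → 250 → 1513 → 1217 → 762 → 368 → 736 → 190 → 1028 → 856 → 1520 → 1728 → 1  (reaches 1)
1636: 1636 → 1459 → 1344 → 793 → 342 → 288 → 8 → 512 → 755 → 1464 → 1008 → 343 → 415 → 1351 → 1136 → 1855 → 1344  (repeats 1344)
1637: 1637 → 1520 → 1728 → 1  (reaches 1)
1638: 1638 → 1611 → 1366 → 1854 → 1217 → 762 → 368 → 736 → 190 → 1028 → 856 → 1520 → 1728 → 1  (reaches 1)
1639: 1639 → 1738 → 1001 → 1672 → 1738  (repeats 1738)
base-12 3-happy: 1633, 1634, 1635, 1637, 1638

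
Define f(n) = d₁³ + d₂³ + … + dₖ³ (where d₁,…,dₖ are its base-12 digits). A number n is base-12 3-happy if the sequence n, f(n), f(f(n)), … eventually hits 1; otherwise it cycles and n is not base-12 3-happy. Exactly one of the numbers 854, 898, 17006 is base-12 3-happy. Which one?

854: 854 → 1464 → 1008 → 343 → 415 → 1351 → 1136 → 1855 → 1344 → 793 → 342 → 288 → 8 → 512 → 755 → 1464  — repeats 1464 (not base-12 3-happy)
898: 898 → 1224 → 728 → 637 → 190 → 1028 → 856 → 1520 → 1728 → 1  — reaches 1 (base-12 3-happy)
17006: 17006 → 1738 → 1001 → 1672 → 1738  — repeats 1738 (not base-12 3-happy)

898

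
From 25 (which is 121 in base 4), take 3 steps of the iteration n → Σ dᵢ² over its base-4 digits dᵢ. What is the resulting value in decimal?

25 = (1,2,1)_4 → 1² + 2² + 1² = 6
6 = (1,2)_4 → 1² + 2² = 5
5 = (1,1)_4 → 1² + 1² = 2

2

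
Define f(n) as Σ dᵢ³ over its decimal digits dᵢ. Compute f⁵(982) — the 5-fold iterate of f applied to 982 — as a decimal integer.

982 → 9³ + 8³ + 2³ = 729 + 512 + 8 = 1249
1249 → 1³ + 2³ + 4³ + 9³ = 1 + 8 + 64 + 729 = 802
802 → 8³ + 0³ + 2³ = 512 + 0 + 8 = 520
520 → 5³ + 2³ + 0³ = 125 + 8 + 0 = 133
133 → 1³ + 3³ + 3³ = 1 + 27 + 27 = 55

55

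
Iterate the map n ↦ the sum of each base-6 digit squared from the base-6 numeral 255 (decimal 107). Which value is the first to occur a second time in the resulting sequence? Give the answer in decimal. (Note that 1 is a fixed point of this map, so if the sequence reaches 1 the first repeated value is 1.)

17

107 = (2,5,5)_6 → 2² + 5² + 5² = 54
54 = (1,3,0)_6 → 1² + 3² + 0² = 10
10 = (1,4)_6 → 1² + 4² = 17
17 = (2,5)_6 → 2² + 5² = 29
29 = (4,5)_6 → 4² + 5² = 41
41 = (1,0,5)_6 → 1² + 0² + 5² = 26
26 = (4,2)_6 → 4² + 2² = 20
20 = (3,2)_6 → 3² + 2² = 13
13 = (2,1)_6 → 2² + 1² = 5
5 = (5)_6 → 5² = 25
25 = (4,1)_6 → 4² + 1² = 17  — 17 already appeared earlier.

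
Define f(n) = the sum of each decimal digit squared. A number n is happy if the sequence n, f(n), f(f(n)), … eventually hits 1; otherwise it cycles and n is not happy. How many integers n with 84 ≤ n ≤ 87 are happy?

84: 84 → 80 → 64 → 52 → 29 → 85 → 89 → 145 → 42 → 20 → 4 → 16 → 37 → 58 → 89  (repeats 89)
85: 85 → 89 → 145 → 42 → 20 → 4 → 16 → 37 → 58 → 89  (repeats 89)
86: 86 → 100 → 1  (reaches 1)
87: 87 → 113 → 11 → 2 → 4 → 16 → 37 → 58 → 89 → 145 → 42 → 20 → 4  (repeats 4)
happy: 86

1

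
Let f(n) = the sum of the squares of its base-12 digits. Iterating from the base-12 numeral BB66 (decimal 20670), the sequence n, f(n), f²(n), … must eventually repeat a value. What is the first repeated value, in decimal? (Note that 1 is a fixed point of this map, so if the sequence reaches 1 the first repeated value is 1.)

1

20670 = (11,11,6,6)_12 → 11² + 11² + 6² + 6² = 121 + 121 + 36 + 36 = 314
314 = (2,2,2)_12 → 2² + 2² + 2² = 4 + 4 + 4 = 12
12 = (1,0)_12 → 1² + 0² = 1 + 0 = 1  — reached the fixed point 1.
1 → 1, so 1 is the first repeated value.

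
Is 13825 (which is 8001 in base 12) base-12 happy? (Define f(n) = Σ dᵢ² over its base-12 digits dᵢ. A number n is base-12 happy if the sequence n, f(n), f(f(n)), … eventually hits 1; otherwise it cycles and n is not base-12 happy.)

13825 = (8,0,0,1)_12 → 8² + 0² + 0² + 1² = 65
65 = (5,5)_12 → 5² + 5² = 50
50 = (4,2)_12 → 4² + 2² = 20
20 = (1,8)_12 → 1² + 8² = 65  — 65 already seen; the sequence cycles without reaching 1.

not base-12 happy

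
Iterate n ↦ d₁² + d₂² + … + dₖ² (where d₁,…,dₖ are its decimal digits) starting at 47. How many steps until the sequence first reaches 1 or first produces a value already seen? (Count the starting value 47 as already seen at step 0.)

47 → 65
65 → 61
61 → 37
37 → 58
58 → 89
89 → 145
145 → 42
42 → 20
20 → 4
4 → 16
16 → 37  — 37 repeats.
That took 11 steps.

11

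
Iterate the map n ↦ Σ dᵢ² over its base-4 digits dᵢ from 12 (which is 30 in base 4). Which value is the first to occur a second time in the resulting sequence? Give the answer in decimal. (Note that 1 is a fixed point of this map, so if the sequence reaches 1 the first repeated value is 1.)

1

12 = (3,0)_4 → 9
9 = (2,1)_4 → 5
5 = (1,1)_4 → 2
2 = (2)_4 → 4
4 = (1,0)_4 → 1  — reached the fixed point 1.
1 → 1, so 1 is the first repeated value.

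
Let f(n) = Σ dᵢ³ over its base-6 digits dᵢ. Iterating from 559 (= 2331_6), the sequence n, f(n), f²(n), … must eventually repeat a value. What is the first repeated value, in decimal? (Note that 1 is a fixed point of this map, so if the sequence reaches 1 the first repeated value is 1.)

1

559 = (2,3,3,1)_6 → 2³ + 3³ + 3³ + 1³ = 8 + 27 + 27 + 1 = 63
63 = (1,4,3)_6 → 1³ + 4³ + 3³ = 1 + 64 + 27 = 92
92 = (2,3,2)_6 → 2³ + 3³ + 2³ = 8 + 27 + 8 = 43
43 = (1,1,1)_6 → 1³ + 1³ + 1³ = 1 + 1 + 1 = 3
3 = (3)_6 → 3³ = 27
27 = (4,3)_6 → 4³ + 3³ = 64 + 27 = 91
91 = (2,3,1)_6 → 2³ + 3³ + 1³ = 8 + 27 + 1 = 36
36 = (1,0,0)_6 → 1³ + 0³ + 0³ = 1 + 0 + 0 = 1  — reached the fixed point 1.
1 → 1, so 1 is the first repeated value.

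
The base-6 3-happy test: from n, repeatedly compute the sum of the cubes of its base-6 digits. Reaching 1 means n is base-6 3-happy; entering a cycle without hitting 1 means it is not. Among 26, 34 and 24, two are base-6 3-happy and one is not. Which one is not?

26

26: 26 → 72 → 8 → 9 → 28 → 128 → 62 → 73 → 9  — repeats 9 (not base-6 3-happy)
34: 34 → 189 → 153 → 92 → 43 → 3 → 27 → 91 → 36 → 1  — reaches 1 (base-6 3-happy)
24: 24 → 64 → 129 → 81 → 36 → 1  — reaches 1 (base-6 3-happy)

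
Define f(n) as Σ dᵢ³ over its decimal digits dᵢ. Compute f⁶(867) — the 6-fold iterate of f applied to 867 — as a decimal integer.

867 → 8³ + 6³ + 7³ = 512 + 216 + 343 = 1071
1071 → 1³ + 0³ + 7³ + 1³ = 1 + 0 + 343 + 1 = 345
345 → 3³ + 4³ + 5³ = 27 + 64 + 125 = 216
216 → 2³ + 1³ + 6³ = 8 + 1 + 216 = 225
225 → 2³ + 2³ + 5³ = 8 + 8 + 125 = 141
141 → 1³ + 4³ + 1³ = 1 + 64 + 1 = 66

66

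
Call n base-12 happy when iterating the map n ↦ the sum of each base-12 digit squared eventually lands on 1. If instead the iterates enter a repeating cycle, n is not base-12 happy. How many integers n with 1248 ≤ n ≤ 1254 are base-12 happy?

1

1248: 1248 → 128 → 164 → 66 → 61 → 26 → 8 → 64 → 41 → 34 → 104 → 128  — not base-12 happy
1249: 1249 → 129 → 181 → 11 → 121 → 101 → 89 → 74 → 40 → 25 → 5 → 25  — not base-12 happy
1250: 1250 → 132 → 121 → 101 → 89 → 74 → 40 → 25 → 5 → 25  — not base-12 happy
1251: 1251 → 137 → 146 → 5 → 25 → 5  — not base-12 happy
1252: 1252 → 144 → 1  — base-12 happy
1253: 1253 → 153 → 82 → 136 → 137 → 146 → 5 → 25 → 5  — not base-12 happy
1254: 1254 → 164 → 66 → 61 → 26 → 8 → 64 → 41 → 34 → 104 → 128 → 164  — not base-12 happy
base-12 happy: 1252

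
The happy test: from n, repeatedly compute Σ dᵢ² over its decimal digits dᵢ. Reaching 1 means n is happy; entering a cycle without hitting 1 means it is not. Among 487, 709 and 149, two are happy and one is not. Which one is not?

487: 487 → 129 → 86 → 100 → 1  — reaches 1 (happy)
709: 709 → 130 → 10 → 1  — reaches 1 (happy)
149: 149 → 98 → 145 → 42 → 20 → 4 → 16 → 37 → 58 → 89 → 145  — repeats 145 (not happy)

149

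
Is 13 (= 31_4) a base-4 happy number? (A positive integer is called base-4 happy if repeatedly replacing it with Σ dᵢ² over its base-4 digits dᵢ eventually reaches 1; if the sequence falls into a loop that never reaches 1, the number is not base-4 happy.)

base-4 happy

13 = (3,1)_4 → 3² + 1² = 10
10 = (2,2)_4 → 2² + 2² = 8
8 = (2,0)_4 → 2² + 0² = 4
4 = (1,0)_4 → 1² + 0² = 1  — reached 1.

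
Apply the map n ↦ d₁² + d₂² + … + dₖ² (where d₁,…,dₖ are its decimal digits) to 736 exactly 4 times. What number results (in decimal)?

736 → 7² + 3² + 6² = 49 + 9 + 36 = 94
94 → 9² + 4² = 81 + 16 = 97
97 → 9² + 7² = 81 + 49 = 130
130 → 1² + 3² + 0² = 1 + 9 + 0 = 10

10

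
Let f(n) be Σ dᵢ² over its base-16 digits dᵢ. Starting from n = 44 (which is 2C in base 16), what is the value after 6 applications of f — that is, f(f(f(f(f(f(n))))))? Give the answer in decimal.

44 = (2,12)_16 → 2² + 12² = 4 + 144 = 148
148 = (9,4)_16 → 9² + 4² = 81 + 16 = 97
97 = (6,1)_16 → 6² + 1² = 36 + 1 = 37
37 = (2,5)_16 → 2² + 5² = 4 + 25 = 29
29 = (1,13)_16 → 1² + 13² = 1 + 169 = 170
170 = (10,10)_16 → 10² + 10² = 100 + 100 = 200

200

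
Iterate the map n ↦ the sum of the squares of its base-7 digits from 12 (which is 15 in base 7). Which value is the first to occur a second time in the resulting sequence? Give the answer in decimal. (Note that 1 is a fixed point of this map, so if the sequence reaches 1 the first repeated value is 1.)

10

12 = (1,5)_7 → 1² + 5² = 1 + 25 = 26
26 = (3,5)_7 → 3² + 5² = 9 + 25 = 34
34 = (4,6)_7 → 4² + 6² = 16 + 36 = 52
52 = (1,0,3)_7 → 1² + 0² + 3² = 1 + 0 + 9 = 10
10 = (1,3)_7 → 1² + 3² = 1 + 9 = 10  — 10 already appeared earlier.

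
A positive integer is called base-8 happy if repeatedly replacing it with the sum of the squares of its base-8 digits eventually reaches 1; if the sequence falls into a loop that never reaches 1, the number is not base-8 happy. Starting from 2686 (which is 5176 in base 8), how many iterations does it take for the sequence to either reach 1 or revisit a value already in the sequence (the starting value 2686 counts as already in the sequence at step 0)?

2686 = (5,1,7,6)_8 → 5² + 1² + 7² + 6² = 111
111 = (1,5,7)_8 → 1² + 5² + 7² = 75
75 = (1,1,3)_8 → 1² + 1² + 3² = 11
11 = (1,3)_8 → 1² + 3² = 10
10 = (1,2)_8 → 1² + 2² = 5
5 = (5)_8 → 5² = 25
25 = (3,1)_8 → 3² + 1² = 10  — 10 repeats.
That took 7 steps.

7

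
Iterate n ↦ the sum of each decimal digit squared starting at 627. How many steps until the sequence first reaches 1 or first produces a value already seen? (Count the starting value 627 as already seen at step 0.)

627 → 6² + 2² + 7² = 36 + 4 + 49 = 89
89 → 8² + 9² = 64 + 81 = 145
145 → 1² + 4² + 5² = 1 + 16 + 25 = 42
42 → 4² + 2² = 16 + 4 = 20
20 → 2² + 0² = 4 + 0 = 4
4 → 4² = 16
16 → 1² + 6² = 1 + 36 = 37
37 → 3² + 7² = 9 + 49 = 58
58 → 5² + 8² = 25 + 64 = 89  — 89 repeats.
That took 9 steps.

9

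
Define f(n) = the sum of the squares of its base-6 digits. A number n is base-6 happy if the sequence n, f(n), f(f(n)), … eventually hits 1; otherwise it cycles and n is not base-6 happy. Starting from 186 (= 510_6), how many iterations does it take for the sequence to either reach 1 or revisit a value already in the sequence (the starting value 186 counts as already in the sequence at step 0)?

9

186 = (5,1,0)_6 → 5² + 1² + 0² = 25 + 1 + 0 = 26
26 = (4,2)_6 → 4² + 2² = 16 + 4 = 20
20 = (3,2)_6 → 3² + 2² = 9 + 4 = 13
13 = (2,1)_6 → 2² + 1² = 4 + 1 = 5
5 = (5)_6 → 5² = 25
25 = (4,1)_6 → 4² + 1² = 16 + 1 = 17
17 = (2,5)_6 → 2² + 5² = 4 + 25 = 29
29 = (4,5)_6 → 4² + 5² = 16 + 25 = 41
41 = (1,0,5)_6 → 1² + 0² + 5² = 1 + 0 + 25 = 26  — 26 repeats.
That took 9 steps.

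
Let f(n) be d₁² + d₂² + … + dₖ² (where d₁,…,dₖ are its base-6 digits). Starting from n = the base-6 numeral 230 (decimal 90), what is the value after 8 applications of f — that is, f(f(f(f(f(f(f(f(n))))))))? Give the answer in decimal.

90 = (2,3,0)_6 → 13
13 = (2,1)_6 → 5
5 = (5)_6 → 25
25 = (4,1)_6 → 17
17 = (2,5)_6 → 29
29 = (4,5)_6 → 41
41 = (1,0,5)_6 → 26
26 = (4,2)_6 → 20

20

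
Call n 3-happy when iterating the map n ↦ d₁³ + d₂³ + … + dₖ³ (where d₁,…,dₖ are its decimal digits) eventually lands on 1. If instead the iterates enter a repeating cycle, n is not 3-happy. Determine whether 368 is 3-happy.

368 → 755
755 → 593
593 → 881
881 → 1025
1025 → 134
134 → 92
92 → 737
737 → 713
713 → 371
371 → 371  — 371 already seen; the sequence cycles without reaching 1.

not 3-happy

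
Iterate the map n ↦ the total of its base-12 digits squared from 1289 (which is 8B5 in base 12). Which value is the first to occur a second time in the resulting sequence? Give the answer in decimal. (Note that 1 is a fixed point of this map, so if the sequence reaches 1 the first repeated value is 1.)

29

1289 = (8,11,5)_12 → 8² + 11² + 5² = 64 + 121 + 25 = 210
210 = (1,5,6)_12 → 1² + 5² + 6² = 1 + 25 + 36 = 62
62 = (5,2)_12 → 5² + 2² = 25 + 4 = 29
29 = (2,5)_12 → 2² + 5² = 4 + 25 = 29  — 29 already appeared earlier.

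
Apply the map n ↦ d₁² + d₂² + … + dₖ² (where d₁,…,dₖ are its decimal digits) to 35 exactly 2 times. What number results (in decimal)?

35 → 3² + 5² = 9 + 25 = 34
34 → 3² + 4² = 9 + 16 = 25

25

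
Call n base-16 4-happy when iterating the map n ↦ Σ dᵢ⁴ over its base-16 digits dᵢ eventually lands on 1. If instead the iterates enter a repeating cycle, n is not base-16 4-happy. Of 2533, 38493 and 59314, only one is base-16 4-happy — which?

2533: 2533 → 45602 → 14689 → 7939 → 50707 → 22114 → 3233 → 30737 → 6499 → 7939  — repeats 7939 (not base-16 4-happy)
38493: 38493 → 37043 → 21283 → 803 → 178 → 14657 → 6899 → 60707 → 67074 → 1313 → 642 → 4128 → 17 → 2 → 16 → 1  — reaches 1 (base-16 4-happy)
59314: 59314 → 55474 → 47314 → 47314  — repeats 47314 (not base-16 4-happy)

38493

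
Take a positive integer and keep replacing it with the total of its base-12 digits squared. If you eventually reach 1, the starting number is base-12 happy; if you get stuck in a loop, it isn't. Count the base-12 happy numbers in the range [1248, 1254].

1

1248: 1248 → 128 → 164 → 66 → 61 → 26 → 8 → 64 → 41 → 34 → 104 → 128  — not base-12 happy
1249: 1249 → 129 → 181 → 11 → 121 → 101 → 89 → 74 → 40 → 25 → 5 → 25  — not base-12 happy
1250: 1250 → 132 → 121 → 101 → 89 → 74 → 40 → 25 → 5 → 25  — not base-12 happy
1251: 1251 → 137 → 146 → 5 → 25 → 5  — not base-12 happy
1252: 1252 → 144 → 1  — base-12 happy
1253: 1253 → 153 → 82 → 136 → 137 → 146 → 5 → 25 → 5  — not base-12 happy
1254: 1254 → 164 → 66 → 61 → 26 → 8 → 64 → 41 → 34 → 104 → 128 → 164  — not base-12 happy
base-12 happy: 1252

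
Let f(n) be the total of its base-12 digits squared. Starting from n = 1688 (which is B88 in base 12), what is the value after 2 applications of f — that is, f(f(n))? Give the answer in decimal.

146

1688 = (11,8,8)_12 → 11² + 8² + 8² = 121 + 64 + 64 = 249
249 = (1,8,9)_12 → 1² + 8² + 9² = 1 + 64 + 81 = 146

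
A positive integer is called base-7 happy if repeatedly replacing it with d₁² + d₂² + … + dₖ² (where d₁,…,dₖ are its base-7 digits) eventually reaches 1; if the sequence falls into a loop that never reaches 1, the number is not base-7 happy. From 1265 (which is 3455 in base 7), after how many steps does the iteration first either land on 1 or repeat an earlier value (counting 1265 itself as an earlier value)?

4

1265 = (3,4,5,5)_7 → 75
75 = (1,3,5)_7 → 35
35 = (5,0)_7 → 25
25 = (3,4)_7 → 25  — 25 repeats.
That took 4 steps.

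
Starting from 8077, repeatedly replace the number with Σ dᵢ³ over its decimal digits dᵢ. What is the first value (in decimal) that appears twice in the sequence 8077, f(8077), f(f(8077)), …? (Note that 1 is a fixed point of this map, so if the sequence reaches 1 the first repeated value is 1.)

1

8077 → 8³ + 0³ + 7³ + 7³ = 1198
1198 → 1³ + 1³ + 9³ + 8³ = 1243
1243 → 1³ + 2³ + 4³ + 3³ = 100
100 → 1³ + 0³ + 0³ = 1  — reached the fixed point 1.
1 → 1, so 1 is the first repeated value.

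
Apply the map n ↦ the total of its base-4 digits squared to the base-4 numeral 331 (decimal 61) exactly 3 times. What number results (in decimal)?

61 = (3,3,1)_4 → 3² + 3² + 1² = 9 + 9 + 1 = 19
19 = (1,0,3)_4 → 1² + 0² + 3² = 1 + 0 + 9 = 10
10 = (2,2)_4 → 2² + 2² = 4 + 4 = 8

8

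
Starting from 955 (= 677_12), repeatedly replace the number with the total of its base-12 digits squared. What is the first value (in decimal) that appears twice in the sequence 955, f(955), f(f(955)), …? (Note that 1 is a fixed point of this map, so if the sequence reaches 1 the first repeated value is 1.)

955 = (6,7,7)_12 → 6² + 7² + 7² = 36 + 49 + 49 = 134
134 = (11,2)_12 → 11² + 2² = 121 + 4 = 125
125 = (10,5)_12 → 10² + 5² = 100 + 25 = 125  — 125 already appeared earlier.

125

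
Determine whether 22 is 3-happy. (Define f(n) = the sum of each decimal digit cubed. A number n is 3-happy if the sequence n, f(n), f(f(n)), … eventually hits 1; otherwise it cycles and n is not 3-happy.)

22 → 2³ + 2³ = 16
16 → 1³ + 6³ = 217
217 → 2³ + 1³ + 7³ = 352
352 → 3³ + 5³ + 2³ = 160
160 → 1³ + 6³ + 0³ = 217  — 217 already seen; the sequence cycles without reaching 1.

not 3-happy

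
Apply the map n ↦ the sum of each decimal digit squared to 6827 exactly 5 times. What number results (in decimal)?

6827 → 6² + 8² + 2² + 7² = 36 + 64 + 4 + 49 = 153
153 → 1² + 5² + 3² = 1 + 25 + 9 = 35
35 → 3² + 5² = 9 + 25 = 34
34 → 3² + 4² = 9 + 16 = 25
25 → 2² + 5² = 4 + 25 = 29

29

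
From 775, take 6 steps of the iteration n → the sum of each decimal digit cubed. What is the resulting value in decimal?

370

775 → 7³ + 7³ + 5³ = 811
811 → 8³ + 1³ + 1³ = 514
514 → 5³ + 1³ + 4³ = 190
190 → 1³ + 9³ + 0³ = 730
730 → 7³ + 3³ + 0³ = 370
370 → 3³ + 7³ + 0³ = 370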